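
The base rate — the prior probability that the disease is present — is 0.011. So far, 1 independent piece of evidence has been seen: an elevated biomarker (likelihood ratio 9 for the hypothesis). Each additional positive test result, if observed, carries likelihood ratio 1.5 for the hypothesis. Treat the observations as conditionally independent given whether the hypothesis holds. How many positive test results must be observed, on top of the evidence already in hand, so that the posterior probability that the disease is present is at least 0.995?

Prior odds = 0.011/0.989 = 11/989.
Bayes factor of the evidence already in hand = 9.
Odds after that evidence = (11/989) × 9 = 99/989.
Target odds = 0.995/0.005 = 199.
Need 1.5ⁿ ≥ 199 ÷ (99/989) = 196811/99.
1.5¹⁸ = 387420489/262144 falls short of 196811/99 but 1.5¹⁹ ≈2216.84 reaches it, so n = 19.

19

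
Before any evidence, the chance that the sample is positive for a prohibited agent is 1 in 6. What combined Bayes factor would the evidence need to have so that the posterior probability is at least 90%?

Prior odds = (1/6)/(5/6) = 0.2.
Target odds = 0.9/0.1 = 9.
Required Bayes factor = 9 ÷ 0.2 = 45.

45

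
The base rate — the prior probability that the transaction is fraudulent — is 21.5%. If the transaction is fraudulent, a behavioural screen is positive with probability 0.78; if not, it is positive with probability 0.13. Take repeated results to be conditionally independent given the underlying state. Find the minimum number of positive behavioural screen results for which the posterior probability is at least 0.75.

2

Prior odds = 0.215/0.785 = 43/157.
Likelihood ratio of a positive = 0.78/0.13 = 6.
Target odds: 0.75 ÷ 0.25 = 3.
Need (43/157) × 6ⁿ ≥ 3, i.e. 6ⁿ ≥ 471/43.
6¹ = 6 falls short of 471/43 but 6² = 36 reaches it, so n = 2.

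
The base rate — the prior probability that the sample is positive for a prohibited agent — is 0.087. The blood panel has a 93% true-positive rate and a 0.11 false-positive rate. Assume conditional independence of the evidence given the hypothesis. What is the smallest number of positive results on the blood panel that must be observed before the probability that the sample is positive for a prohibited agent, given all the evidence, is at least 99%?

4

Prior odds = 0.087/0.913 = 87/913.
Likelihood ratio of a positive result = 0.93/0.11 = 93/11.
Target posterior odds = 0.99/0.01 = 99.
Need (87/913) × (93/11)ⁿ ≥ 99, i.e. (93/11)ⁿ ≥ 30129/29.
(93/11)³ = 804357/1331 falls short of 30129/29 but (93/11)⁴ = 74805201/14641 reaches it, so n = 4.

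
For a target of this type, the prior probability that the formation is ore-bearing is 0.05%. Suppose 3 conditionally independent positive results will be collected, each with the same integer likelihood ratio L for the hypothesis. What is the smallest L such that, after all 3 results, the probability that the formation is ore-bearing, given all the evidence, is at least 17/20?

23

Prior odds = 0.0005/0.9995 = 1/1999.
Target odds = 0.85/0.15 = 17/3.
Need L³ ≥ 17/3 ÷ (1/1999) = 33983/3.
22³ = 10648 < 33983/3 ≤ 12167 = 23³, so L = 23.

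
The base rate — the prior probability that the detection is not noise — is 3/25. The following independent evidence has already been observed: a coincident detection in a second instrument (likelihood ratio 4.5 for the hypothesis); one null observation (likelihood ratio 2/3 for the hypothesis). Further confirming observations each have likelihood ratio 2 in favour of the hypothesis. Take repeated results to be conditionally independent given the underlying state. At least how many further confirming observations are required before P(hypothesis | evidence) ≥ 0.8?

4

Prior odds = 0.12/0.88 = 3/22.
Combined Bayes factor of the evidence already in hand = 4.5 × (2/3) = 3.
Odds after that evidence = (3/22) × 3 = 9/22.
Target odds = 0.8/0.2 = 4.
Need 2ⁿ ≥ 4 ÷ (9/22) = 88/9.
2³ = 8 falls short of 88/9 but 2⁴ = 16 reaches it, so n = 4.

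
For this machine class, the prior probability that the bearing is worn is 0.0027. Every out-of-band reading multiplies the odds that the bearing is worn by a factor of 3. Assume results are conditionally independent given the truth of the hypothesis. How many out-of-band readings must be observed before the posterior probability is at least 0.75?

Prior odds: 0.0027 ÷ 0.9973 = 27/9973.
Likelihood ratio per out-of-band reading = 3.
Target posterior odds = 0.75/0.25 = 3.
Need (27/9973) × 3ⁿ ≥ 3, i.e. 3ⁿ ≥ 9973/9.
3⁶ = 729 falls short of 9973/9 but 3⁷ = 2187 reaches it, so n = 7.

7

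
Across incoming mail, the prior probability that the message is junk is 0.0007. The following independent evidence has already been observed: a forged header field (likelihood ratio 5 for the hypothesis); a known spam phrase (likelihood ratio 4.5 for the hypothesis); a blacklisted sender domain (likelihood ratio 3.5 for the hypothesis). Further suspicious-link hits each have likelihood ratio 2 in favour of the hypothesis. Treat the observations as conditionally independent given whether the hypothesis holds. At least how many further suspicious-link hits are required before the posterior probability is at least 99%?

Prior odds = 0.0007/0.9993 = 7/9993.
Combined Bayes factor of the evidence already in hand = 5 × 4.5 × 3.5 = 78.75.
Odds after that evidence = (7/9993) × 78.75 = 735/13324.
Target odds = 0.99/0.01 = 99.
Need 2ⁿ ≥ 99 ÷ (735/13324) = 439692/245.
2¹⁰ = 1024 falls short of 439692/245 but 2¹¹ = 2048 reaches it, so n = 11.

11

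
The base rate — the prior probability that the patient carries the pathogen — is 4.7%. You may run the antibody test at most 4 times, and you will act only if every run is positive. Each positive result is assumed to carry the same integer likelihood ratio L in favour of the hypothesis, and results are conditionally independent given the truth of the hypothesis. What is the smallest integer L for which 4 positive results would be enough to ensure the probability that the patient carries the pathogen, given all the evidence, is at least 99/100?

7

Prior odds = 0.047/0.953 = 47/953.
Target odds = 0.99/0.01 = 99.
Need L⁴ ≥ 99 ÷ (47/953) = 94347/47.
6⁴ = 1296 < 94347/47 ≤ 2401 = 7⁴, so L = 7.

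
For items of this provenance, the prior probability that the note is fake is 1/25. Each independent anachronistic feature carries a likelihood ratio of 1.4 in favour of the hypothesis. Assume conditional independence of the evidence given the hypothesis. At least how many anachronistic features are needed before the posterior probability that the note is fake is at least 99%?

Prior odds: 0.04 ÷ 0.96 = 1/24.
Likelihood ratio per anachronistic feature = 1.4.
Target odds: 0.99 ÷ 0.01 = 99.
Require 1.4ⁿ ≥ 99 ÷ (1/24) = 2376.
1.4²³ ≈2295.86 falls short of 2376 but 1.4²⁴ ≈3214.2 reaches it, so n = 24.

24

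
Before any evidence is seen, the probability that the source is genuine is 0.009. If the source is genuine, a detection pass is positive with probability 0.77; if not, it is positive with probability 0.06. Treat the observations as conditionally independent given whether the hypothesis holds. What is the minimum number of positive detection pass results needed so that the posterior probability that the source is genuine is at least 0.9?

3

Prior odds: 0.009 ÷ 0.991 = 9/991.
Likelihood ratio of a positive = 0.77/0.06 = 77/6.
Target odds: 0.9 ÷ 0.1 = 9.
Require (77/6)ⁿ ≥ 9 ÷ (9/991) = 991.
(77/6)² = 5929/36 falls short of 991 but (77/6)³ = 456533/216 reaches it, so n = 3.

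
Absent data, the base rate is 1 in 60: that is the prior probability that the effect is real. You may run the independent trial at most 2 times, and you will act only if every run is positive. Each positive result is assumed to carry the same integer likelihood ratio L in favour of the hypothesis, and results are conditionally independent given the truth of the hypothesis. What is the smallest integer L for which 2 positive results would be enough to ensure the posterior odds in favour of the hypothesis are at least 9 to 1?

24

Prior odds = (1/60)/(59/60) = 1/59.
Target odds = 9.
Need L² ≥ 9 ÷ (1/59) = 531.
23² = 529 < 531 ≤ 576 = 24², so L = 24.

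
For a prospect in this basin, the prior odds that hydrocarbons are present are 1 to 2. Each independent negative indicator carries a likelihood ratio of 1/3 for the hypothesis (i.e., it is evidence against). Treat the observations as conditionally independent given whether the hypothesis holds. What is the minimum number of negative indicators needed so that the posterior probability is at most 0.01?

4

Prior odds = 0.5.
Likelihood ratio per negative indicator = 1/3.
Target odds: 0.01 ÷ 0.99 = 1/99.
Require (1/3)ⁿ ≤ 1/99 ÷ 0.5 = 2/99.
(1/3)³ = 1/27 is still above 2/99 but (1/3)⁴ = 1/81 is at or below it, so n = 4.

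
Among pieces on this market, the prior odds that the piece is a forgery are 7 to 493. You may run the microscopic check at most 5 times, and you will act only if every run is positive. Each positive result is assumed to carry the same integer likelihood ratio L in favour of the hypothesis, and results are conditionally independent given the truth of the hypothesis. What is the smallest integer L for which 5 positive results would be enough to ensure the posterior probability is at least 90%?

Prior odds = 7/493.
Target odds = 0.9/0.1 = 9.
Need L⁵ ≥ 9 ÷ (7/493) = 4437/7.
3⁵ = 243 < 4437/7 ≤ 1024 = 4⁵, so L = 4.

4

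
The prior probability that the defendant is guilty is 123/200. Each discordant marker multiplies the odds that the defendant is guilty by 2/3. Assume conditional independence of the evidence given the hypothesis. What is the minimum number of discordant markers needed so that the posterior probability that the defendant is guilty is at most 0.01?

13

Prior odds = 0.615/0.385 = 123/77.
Likelihood ratio per discordant marker = 2/3.
Target odds: 0.01 ÷ 0.99 = 1/99.
Need (123/77) × (2/3)ⁿ ≤ 1/99, i.e. (2/3)ⁿ ≤ 7/1107.
(2/3)¹² = 4096/531441 is still above 7/1107 but (2/3)¹³ = 8192/1594323 is at or below it, so n = 13.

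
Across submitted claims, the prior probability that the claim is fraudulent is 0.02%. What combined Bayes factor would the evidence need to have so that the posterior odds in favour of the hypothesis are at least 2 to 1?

9998

Prior odds = 0.0002/0.9998 = 1/4999.
Target odds = 2.
Required Bayes factor = 2 ÷ (1/4999) = 9998.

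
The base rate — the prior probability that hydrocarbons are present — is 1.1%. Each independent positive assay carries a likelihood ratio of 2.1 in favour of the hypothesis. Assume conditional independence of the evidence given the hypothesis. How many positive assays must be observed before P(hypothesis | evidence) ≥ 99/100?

Prior odds: 0.011 ÷ 0.989 = 11/989.
Likelihood ratio per positive assay = 2.1.
Target posterior odds = 0.99/0.01 = 99.
Need (11/989) × 2.1ⁿ ≥ 99, i.e. 2.1ⁿ ≥ 8901.
2.1¹² ≈7355.83 falls short of 8901 but 2.1¹³ ≈15447.2 reaches it, so n = 13.

13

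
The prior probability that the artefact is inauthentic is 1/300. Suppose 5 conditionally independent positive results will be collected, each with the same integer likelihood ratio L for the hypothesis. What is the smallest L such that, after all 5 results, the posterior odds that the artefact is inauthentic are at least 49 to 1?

7

Prior odds = (1/300)/(299/300) = 1/299.
Target odds = 49.
Need L⁵ ≥ 49 ÷ (1/299) = 14651.
6⁵ = 7776 < 14651 ≤ 16807 = 7⁵, so L = 7.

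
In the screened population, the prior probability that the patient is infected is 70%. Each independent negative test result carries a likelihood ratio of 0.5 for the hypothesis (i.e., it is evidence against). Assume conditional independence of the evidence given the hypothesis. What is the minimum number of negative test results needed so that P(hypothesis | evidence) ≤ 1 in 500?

Prior odds = 0.7/0.3 = 7/3.
Likelihood ratio per negative test result = 0.5.
Target odds: 0.002 ÷ 0.998 = 1/499.
Need (7/3) × 0.5ⁿ ≤ 1/499, i.e. 0.5ⁿ ≤ 3/3493.
0.5¹⁰ = 1/1024 is still above 3/3493 but 0.5¹¹ = 1/2048 is at or below it, so n = 11.

11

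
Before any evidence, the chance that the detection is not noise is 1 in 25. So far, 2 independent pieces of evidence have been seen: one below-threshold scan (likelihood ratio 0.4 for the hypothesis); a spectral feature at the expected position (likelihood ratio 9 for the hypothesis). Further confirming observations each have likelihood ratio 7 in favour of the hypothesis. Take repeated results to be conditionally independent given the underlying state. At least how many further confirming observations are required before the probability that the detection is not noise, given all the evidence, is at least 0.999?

5

Prior odds = 0.04/0.96 = 1/24.
Combined Bayes factor of the evidence already in hand = 0.4 × 9 = 3.6.
Odds after that evidence = (1/24) × 3.6 = 0.15.
Target odds = 0.999/0.001 = 999.
Need 7ⁿ ≥ 999 ÷ 0.15 = 6660.
7⁴ = 2401 falls short of 6660 but 7⁵ = 16807 reaches it, so n = 5.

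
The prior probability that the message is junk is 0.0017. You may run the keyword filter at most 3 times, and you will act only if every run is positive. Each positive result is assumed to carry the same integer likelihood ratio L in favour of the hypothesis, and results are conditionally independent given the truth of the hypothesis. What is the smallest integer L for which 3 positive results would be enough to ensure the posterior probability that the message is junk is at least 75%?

13

Prior odds = 0.0017/0.9983 = 17/9983.
Target odds = 0.75/0.25 = 3.
Need L³ ≥ 3 ÷ (17/9983) = 29949/17.
12³ = 1728 < 29949/17 ≤ 2197 = 13³, so L = 13.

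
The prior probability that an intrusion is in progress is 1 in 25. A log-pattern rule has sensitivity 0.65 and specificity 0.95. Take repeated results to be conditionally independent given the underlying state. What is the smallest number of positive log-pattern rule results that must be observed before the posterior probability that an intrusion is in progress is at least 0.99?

Prior odds: 0.04 ÷ 0.96 = 1/24.
False-positive rate = 1 − 0.95 = 0.05; likelihood ratio of a positive = 0.65/0.05 = 13.
Target odds: 0.99 ÷ 0.01 = 99.
Require 13ⁿ ≥ 99 ÷ (1/24) = 2376.
13³ = 2197 falls short of 2376 but 13⁴ = 28561 reaches it, so n = 4.

4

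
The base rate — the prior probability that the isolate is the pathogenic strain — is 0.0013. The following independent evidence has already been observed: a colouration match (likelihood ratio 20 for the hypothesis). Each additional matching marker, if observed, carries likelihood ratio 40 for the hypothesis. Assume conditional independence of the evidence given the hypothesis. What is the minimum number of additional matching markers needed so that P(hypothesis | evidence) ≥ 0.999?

Prior odds = 0.0013/0.9987 = 13/9987.
Bayes factor of the evidence already in hand = 20.
Odds after that evidence = (13/9987) × 20 = 260/9987.
Target odds = 0.999/0.001 = 999.
Need 40ⁿ ≥ 999 ÷ (260/9987) = 9977013/260.
40² = 1600 falls short of 9977013/260 but 40³ = 64000 reaches it, so n = 3.

3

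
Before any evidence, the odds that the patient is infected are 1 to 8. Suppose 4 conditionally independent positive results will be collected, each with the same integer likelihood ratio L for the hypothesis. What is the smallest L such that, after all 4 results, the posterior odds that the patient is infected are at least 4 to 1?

3

Prior odds = 0.125.
Target odds = 4.
Need L⁴ ≥ 4 ÷ 0.125 = 32.
2⁴ = 16 < 32 ≤ 81 = 3⁴, so L = 3.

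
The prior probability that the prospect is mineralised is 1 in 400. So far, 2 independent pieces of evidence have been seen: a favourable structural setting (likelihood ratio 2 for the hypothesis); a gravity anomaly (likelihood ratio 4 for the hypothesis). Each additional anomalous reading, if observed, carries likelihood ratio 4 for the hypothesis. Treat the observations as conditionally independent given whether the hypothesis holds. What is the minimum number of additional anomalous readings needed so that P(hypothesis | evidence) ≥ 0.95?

Prior odds = 0.0025/0.9975 = 1/399.
Combined Bayes factor of the evidence already in hand = 2 × 4 = 8.
Odds after that evidence = (1/399) × 8 = 8/399.
Target odds = 0.95/0.05 = 19.
Need 4ⁿ ≥ 19 ÷ (8/399) = 947.625.
4⁴ = 256 falls short of 947.625 but 4⁵ = 1024 reaches it, so n = 5.

5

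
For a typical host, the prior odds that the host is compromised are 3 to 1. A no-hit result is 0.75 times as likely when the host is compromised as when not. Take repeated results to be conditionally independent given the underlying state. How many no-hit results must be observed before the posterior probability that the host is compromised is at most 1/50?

Prior odds = 3.
Likelihood ratio per no-hit result = 0.75.
Target posterior odds = 0.02/0.98 = 1/49.
Need 3 × 0.75ⁿ ≤ 1/49, i.e. 0.75ⁿ ≤ 1/147.
0.75¹⁷ ≈0.00751695 is still above 1/147 but 0.75¹⁸ ≈0.00563771 is at or below it, so n = 18.

18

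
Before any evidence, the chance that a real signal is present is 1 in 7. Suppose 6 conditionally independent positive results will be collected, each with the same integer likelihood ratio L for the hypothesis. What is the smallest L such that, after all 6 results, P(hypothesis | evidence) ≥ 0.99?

3

Prior odds = (1/7)/(6/7) = 1/6.
Target odds = 0.99/0.01 = 99.
Need L⁶ ≥ 99 ÷ (1/6) = 594.
2⁶ = 64 < 594 ≤ 729 = 3⁶, so L = 3.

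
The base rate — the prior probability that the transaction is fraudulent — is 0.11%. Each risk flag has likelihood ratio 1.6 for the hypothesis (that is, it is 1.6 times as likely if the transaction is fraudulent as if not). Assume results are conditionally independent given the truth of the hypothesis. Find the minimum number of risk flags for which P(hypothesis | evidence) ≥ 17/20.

Prior odds = 0.0011/0.9989 = 11/9989.
Likelihood ratio per risk flag = 1.6.
Target odds: 0.85 ÷ 0.15 = 17/3.
Require 1.6ⁿ ≥ 17/3 ÷ (11/9989) = 169813/33.
1.6¹⁸ ≈4722.37 falls short of 169813/33 but 1.6¹⁹ ≈7555.79 reaches it, so n = 19.

19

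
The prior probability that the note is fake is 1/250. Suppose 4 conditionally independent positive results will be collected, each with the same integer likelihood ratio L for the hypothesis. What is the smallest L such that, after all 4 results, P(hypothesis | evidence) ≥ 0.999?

23

Prior odds = 0.004/0.996 = 1/249.
Target odds = 0.999/0.001 = 999.
Need L⁴ ≥ 999 ÷ (1/249) = 248751.
22⁴ = 234256 < 248751 ≤ 279841 = 23⁴, so L = 23.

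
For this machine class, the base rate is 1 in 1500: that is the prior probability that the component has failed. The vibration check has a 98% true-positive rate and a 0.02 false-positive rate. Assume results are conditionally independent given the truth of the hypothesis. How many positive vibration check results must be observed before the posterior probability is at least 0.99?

4

Prior odds: (1/1500) ÷ (1499/1500) = 1/1499.
Likelihood ratio of a positive result = 0.98/0.02 = 49.
Target odds: 0.99 ÷ 0.01 = 99.
Need (1/1499) × 49ⁿ ≥ 99, i.e. 49ⁿ ≥ 148401.
49³ = 117649 falls short of 148401 but 49⁴ = 5764801 reaches it, so n = 4.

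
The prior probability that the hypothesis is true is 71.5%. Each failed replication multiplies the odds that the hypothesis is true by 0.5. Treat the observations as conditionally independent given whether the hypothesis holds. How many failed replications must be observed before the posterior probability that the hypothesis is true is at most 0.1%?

Prior odds: 0.715 ÷ 0.285 = 143/57.
Likelihood ratio per failed replication = 0.5.
Target odds: 0.001 ÷ 0.999 = 1/999.
Need (143/57) × 0.5ⁿ ≤ 1/999, i.e. 0.5ⁿ ≤ 19/47619.
0.5¹¹ = 1/2048 is still above 19/47619 but 0.5¹² = 1/4096 is at or below it, so n = 12.

12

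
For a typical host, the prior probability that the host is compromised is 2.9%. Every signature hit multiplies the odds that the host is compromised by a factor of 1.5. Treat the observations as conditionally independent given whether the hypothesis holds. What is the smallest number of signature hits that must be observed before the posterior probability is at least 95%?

16

Prior odds = 0.029/0.971 = 29/971.
Likelihood ratio per signature hit = 1.5.
Target posterior odds = 0.95/0.05 = 19.
Need (29/971) × 1.5ⁿ ≥ 19, i.e. 1.5ⁿ ≥ 18449/29.
1.5¹⁵ = 14348907/32768 falls short of 18449/29 but 1.5¹⁶ = 43046721/65536 reaches it, so n = 16.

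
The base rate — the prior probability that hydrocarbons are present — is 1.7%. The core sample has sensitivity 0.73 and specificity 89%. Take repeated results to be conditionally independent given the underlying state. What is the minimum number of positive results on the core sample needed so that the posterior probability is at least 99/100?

5

Prior odds = 0.017/0.983 = 17/983.
False-positive rate = 1 − 0.89 = 0.11; likelihood ratio of a positive = 0.73/0.11 = 73/11.
Target posterior odds = 0.99/0.01 = 99.
Require (73/11)ⁿ ≥ 99 ÷ (17/983) = 97317/17.
(73/11)⁴ = 28398241/14641 falls short of 97317/17 but (73/11)⁵ ≈12872.1 reaches it, so n = 5.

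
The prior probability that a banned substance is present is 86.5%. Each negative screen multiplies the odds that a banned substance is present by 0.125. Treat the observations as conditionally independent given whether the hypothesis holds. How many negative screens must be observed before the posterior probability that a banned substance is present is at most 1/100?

Prior odds: 0.865 ÷ 0.135 = 173/27.
Likelihood ratio per negative screen = 0.125.
Target odds: 0.01 ÷ 0.99 = 1/99.
Need (173/27) × 0.125ⁿ ≤ 1/99, i.e. 0.125ⁿ ≤ 3/1903.
0.125³ = 0.001953125 is still above 3/1903 but 0.125⁴ = 1/4096 is at or below it, so n = 4.

4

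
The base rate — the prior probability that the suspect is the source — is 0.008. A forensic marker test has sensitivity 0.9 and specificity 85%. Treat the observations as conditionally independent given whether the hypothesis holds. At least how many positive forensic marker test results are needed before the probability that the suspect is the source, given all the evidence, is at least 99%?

Prior odds: 0.008 ÷ 0.992 = 1/124.
False-positive rate = 1 − 0.85 = 0.15; likelihood ratio of a positive = 0.9/0.15 = 6.
Target odds: 0.99 ÷ 0.01 = 99.
Require 6ⁿ ≥ 99 ÷ (1/124) = 12276.
6⁵ = 7776 falls short of 12276 but 6⁶ = 46656 reaches it, so n = 6.

6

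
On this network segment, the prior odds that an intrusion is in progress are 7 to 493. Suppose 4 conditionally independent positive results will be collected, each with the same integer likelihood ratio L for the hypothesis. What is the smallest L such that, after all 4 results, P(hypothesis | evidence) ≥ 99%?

10

Prior odds = 7/493.
Target odds = 0.99/0.01 = 99.
Need L⁴ ≥ 99 ÷ (7/493) = 48807/7.
9⁴ = 6561 < 48807/7 ≤ 10000 = 10⁴, so L = 10.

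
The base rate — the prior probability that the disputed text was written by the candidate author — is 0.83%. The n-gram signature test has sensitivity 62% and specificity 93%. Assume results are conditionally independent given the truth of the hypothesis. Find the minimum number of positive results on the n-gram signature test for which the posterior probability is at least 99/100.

5

Prior odds = 0.0083/0.9917 = 83/9917.
False-positive rate = 1 − 0.93 = 0.07; likelihood ratio of a positive = 0.62/0.07 = 62/7.
Target odds: 0.99 ÷ 0.01 = 99.
Require (62/7)ⁿ ≥ 99 ÷ (83/9917) = 981783/83.
(62/7)⁴ = 14776336/2401 falls short of 981783/83 but (62/7)⁵ = 916132832/16807 reaches it, so n = 5.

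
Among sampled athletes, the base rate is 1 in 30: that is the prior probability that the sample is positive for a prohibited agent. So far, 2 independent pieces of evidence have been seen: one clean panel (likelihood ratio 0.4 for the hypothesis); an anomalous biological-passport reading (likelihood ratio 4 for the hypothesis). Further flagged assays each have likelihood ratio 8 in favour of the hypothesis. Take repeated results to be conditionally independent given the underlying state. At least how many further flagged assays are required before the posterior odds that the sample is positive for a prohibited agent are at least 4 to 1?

3

Prior odds = (1/30)/(29/30) = 1/29.
Combined Bayes factor of the evidence already in hand = 0.4 × 4 = 1.6.
Odds after that evidence = (1/29) × 1.6 = 8/145.
Target odds = 4.
Need 8ⁿ ≥ 4 ÷ (8/145) = 72.5.
8² = 64 falls short of 72.5 but 8³ = 512 reaches it, so n = 3.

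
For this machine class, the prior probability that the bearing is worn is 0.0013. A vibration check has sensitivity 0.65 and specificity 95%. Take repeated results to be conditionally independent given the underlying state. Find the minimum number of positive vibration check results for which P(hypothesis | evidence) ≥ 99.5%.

5

Prior odds = 0.0013/0.9987 = 13/9987.
False-positive rate = 1 − 0.95 = 0.05; likelihood ratio of a positive = 0.65/0.05 = 13.
Target odds: 0.995 ÷ 0.005 = 199.
Need (13/9987) × 13ⁿ ≥ 199, i.e. 13ⁿ ≥ 1987413/13.
13⁴ = 28561 falls short of 1987413/13 but 13⁵ = 371293 reaches it, so n = 5.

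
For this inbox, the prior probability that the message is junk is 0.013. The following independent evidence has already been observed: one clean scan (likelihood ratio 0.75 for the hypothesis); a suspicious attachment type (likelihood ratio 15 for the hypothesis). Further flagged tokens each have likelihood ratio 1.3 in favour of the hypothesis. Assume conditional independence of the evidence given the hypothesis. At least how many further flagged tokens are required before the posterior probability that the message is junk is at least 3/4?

12

Prior odds = 0.013/0.987 = 13/987.
Combined Bayes factor of the evidence already in hand = 0.75 × 15 = 11.25.
Odds after that evidence = (13/987) × 11.25 = 195/1316.
Target odds = 0.75/0.25 = 3.
Need 1.3ⁿ ≥ 3 ÷ (195/1316) = 1316/65.
1.3¹¹ ≈17.9216 falls short of 1316/65 but 1.3¹² ≈23.2981 reaches it, so n = 12.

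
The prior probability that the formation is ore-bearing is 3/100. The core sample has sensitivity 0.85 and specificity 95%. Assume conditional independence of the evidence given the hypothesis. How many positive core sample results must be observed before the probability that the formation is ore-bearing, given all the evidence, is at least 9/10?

3

Prior odds: 0.03 ÷ 0.97 = 3/97.
False-positive rate = 1 − 0.95 = 0.05; likelihood ratio of a positive = 0.85/0.05 = 17.
Target posterior odds = 0.9/0.1 = 9.
Require 17ⁿ ≥ 9 ÷ (3/97) = 291.
17² = 289 falls short of 291 but 17³ = 4913 reaches it, so n = 3.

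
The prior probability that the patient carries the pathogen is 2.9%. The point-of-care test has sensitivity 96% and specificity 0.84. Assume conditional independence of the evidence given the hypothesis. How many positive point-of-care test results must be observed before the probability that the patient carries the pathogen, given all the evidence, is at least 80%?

3

Prior odds: 0.029 ÷ 0.971 = 29/971.
False-positive rate = 1 − 0.84 = 0.16; likelihood ratio of a positive = 0.96/0.16 = 6.
Target odds: 0.8 ÷ 0.2 = 4.
Need (29/971) × 6ⁿ ≥ 4, i.e. 6ⁿ ≥ 3884/29.
6² = 36 falls short of 3884/29 but 6³ = 216 reaches it, so n = 3.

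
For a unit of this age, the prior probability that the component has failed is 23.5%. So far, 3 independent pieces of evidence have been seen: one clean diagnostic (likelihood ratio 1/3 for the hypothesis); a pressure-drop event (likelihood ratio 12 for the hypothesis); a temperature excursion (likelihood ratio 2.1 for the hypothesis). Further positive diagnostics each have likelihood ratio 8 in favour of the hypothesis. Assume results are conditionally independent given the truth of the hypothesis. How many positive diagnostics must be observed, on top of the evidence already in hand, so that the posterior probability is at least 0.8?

1

Prior odds = 0.235/0.765 = 47/153.
Combined Bayes factor of the evidence already in hand = (1/3) × 12 × 2.1 = 8.4.
Odds after that evidence = (47/153) × 8.4 = 658/255.
Target odds = 0.8/0.2 = 4.
Need 8ⁿ ≥ 4 ÷ (658/255) = 510/329.
8¹ = 8, which meets the required 510/329; so n = 1.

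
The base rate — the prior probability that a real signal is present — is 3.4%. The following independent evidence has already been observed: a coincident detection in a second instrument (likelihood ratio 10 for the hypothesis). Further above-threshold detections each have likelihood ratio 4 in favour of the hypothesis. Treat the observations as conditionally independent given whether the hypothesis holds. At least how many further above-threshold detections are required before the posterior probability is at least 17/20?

Prior odds = 0.034/0.966 = 17/483.
Bayes factor of the evidence already in hand = 10.
Odds after that evidence = (17/483) × 10 = 170/483.
Target odds = 0.85/0.15 = 17/3.
Need 4ⁿ ≥ 17/3 ÷ (170/483) = 16.1.
4² = 16 falls short of 16.1 but 4³ = 64 reaches it, so n = 3.

3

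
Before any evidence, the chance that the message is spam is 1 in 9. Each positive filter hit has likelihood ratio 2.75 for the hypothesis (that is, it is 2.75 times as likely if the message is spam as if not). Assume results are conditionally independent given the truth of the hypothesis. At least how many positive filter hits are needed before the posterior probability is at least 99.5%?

8

Prior odds = (1/9)/(8/9) = 0.125.
Likelihood ratio per positive filter hit = 2.75.
Target odds: 0.995 ÷ 0.005 = 199.
Need 0.125 × 2.75ⁿ ≥ 199, i.e. 2.75ⁿ ≥ 1592.
2.75⁷ = 19487171/16384 falls short of 1592 but 2.75⁸ = 214358881/65536 reaches it, so n = 8.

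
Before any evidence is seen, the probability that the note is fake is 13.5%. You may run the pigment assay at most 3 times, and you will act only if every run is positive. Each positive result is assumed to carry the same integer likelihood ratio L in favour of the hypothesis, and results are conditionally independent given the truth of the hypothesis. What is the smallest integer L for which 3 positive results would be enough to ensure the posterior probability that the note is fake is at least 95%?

Prior odds = 0.135/0.865 = 27/173.
Target odds = 0.95/0.05 = 19.
Need L³ ≥ 19 ÷ (27/173) = 3287/27.
4³ = 64 < 3287/27 ≤ 125 = 5³, so L = 5.

5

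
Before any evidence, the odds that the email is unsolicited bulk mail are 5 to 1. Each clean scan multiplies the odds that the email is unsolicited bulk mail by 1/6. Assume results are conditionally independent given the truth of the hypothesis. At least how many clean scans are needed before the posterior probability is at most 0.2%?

5

Prior odds = 5.
Likelihood ratio per clean scan = 1/6.
Target odds: 0.002 ÷ 0.998 = 1/499.
Require (1/6)ⁿ ≤ 1/499 ÷ 5 = 1/2495.
(1/6)⁴ = 1/1296 is still above 1/2495 but (1/6)⁵ = 1/7776 is at or below it, so n = 5.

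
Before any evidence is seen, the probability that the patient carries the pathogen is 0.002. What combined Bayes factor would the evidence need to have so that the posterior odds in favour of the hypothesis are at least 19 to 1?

9481

Prior odds = 0.002/0.998 = 1/499.
Target odds = 19.
Required Bayes factor = 19 ÷ (1/499) = 9481.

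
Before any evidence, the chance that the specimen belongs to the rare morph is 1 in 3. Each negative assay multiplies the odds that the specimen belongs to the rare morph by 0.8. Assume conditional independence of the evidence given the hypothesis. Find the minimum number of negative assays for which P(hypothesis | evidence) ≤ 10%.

7

Prior odds: (1/3) ÷ (2/3) = 0.5.
Likelihood ratio per negative assay = 0.8.
Target posterior odds = 0.1/0.9 = 1/9.
Require 0.8ⁿ ≤ 1/9 ÷ 0.5 = 2/9.
0.8⁶ = 4096/15625 is still above 2/9 but 0.8⁷ = 16384/78125 is at or below it, so n = 7.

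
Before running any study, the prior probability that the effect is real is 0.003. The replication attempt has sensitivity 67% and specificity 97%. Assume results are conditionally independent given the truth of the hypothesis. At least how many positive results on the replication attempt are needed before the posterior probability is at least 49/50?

4

Prior odds = 0.003/0.997 = 3/997.
False-positive rate = 1 − 0.97 = 0.03; likelihood ratio of a positive = 0.67/0.03 = 67/3.
Target odds: 0.98 ÷ 0.02 = 49.
Require (67/3)ⁿ ≥ 49 ÷ (3/997) = 48853/3.
(67/3)³ = 300763/27 falls short of 48853/3 but (67/3)⁴ = 20151121/81 reaches it, so n = 4.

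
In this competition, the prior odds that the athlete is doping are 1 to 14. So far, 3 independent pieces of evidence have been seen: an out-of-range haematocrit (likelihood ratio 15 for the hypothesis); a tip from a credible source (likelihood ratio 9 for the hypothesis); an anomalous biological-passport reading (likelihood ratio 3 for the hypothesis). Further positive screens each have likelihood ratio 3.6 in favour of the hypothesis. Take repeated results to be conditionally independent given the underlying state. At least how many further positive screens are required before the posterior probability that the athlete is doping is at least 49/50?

Prior odds = 1/14.
Combined Bayes factor of the evidence already in hand = 15 × 9 × 3 = 405.
Odds after that evidence = (1/14) × 405 = 405/14.
Target odds = 0.98/0.02 = 49.
Need 3.6ⁿ ≥ 49 ÷ (405/14) = 686/405.
3.6¹ = 3.6, which meets the required 686/405; so n = 1.

1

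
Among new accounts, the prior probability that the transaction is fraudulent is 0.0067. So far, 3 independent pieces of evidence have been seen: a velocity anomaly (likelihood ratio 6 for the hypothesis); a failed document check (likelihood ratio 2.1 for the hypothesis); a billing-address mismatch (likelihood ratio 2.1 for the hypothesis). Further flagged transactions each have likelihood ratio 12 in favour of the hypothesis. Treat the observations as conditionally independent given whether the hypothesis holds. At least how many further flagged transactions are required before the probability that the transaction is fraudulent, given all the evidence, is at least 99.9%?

4

Prior odds = 0.0067/0.9933 = 67/9933.
Combined Bayes factor of the evidence already in hand = 6 × 2.1 × 2.1 = 26.46.
Odds after that evidence = (67/9933) × 26.46 = 4221/23650.
Target odds = 0.999/0.001 = 999.
Need 12ⁿ ≥ 999 ÷ (4221/23650) = 2625150/469.
12³ = 1728 falls short of 2625150/469 but 12⁴ = 20736 reaches it, so n = 4.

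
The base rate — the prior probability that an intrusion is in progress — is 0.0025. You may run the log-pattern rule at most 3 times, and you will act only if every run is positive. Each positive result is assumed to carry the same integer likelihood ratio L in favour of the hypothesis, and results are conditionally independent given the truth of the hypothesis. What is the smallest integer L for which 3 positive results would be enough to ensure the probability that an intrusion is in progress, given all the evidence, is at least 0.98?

Prior odds = 0.0025/0.9975 = 1/399.
Target odds = 0.98/0.02 = 49.
Need L³ ≥ 49 ÷ (1/399) = 19551.
26³ = 17576 < 19551 ≤ 19683 = 27³, so L = 27.

27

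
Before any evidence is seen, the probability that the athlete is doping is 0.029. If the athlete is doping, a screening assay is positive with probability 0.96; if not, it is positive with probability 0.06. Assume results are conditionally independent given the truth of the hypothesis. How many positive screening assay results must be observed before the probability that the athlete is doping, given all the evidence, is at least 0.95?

Prior odds = 0.029/0.971 = 29/971.
Likelihood ratio of a positive = 0.96/0.06 = 16.
Target posterior odds = 0.95/0.05 = 19.
Require 16ⁿ ≥ 19 ÷ (29/971) = 18449/29.
16² = 256 falls short of 18449/29 but 16³ = 4096 reaches it, so n = 3.

3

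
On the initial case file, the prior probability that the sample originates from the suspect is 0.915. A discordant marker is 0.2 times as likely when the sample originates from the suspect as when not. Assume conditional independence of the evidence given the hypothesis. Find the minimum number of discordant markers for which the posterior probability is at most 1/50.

4

Prior odds = 0.915/0.085 = 183/17.
Likelihood ratio per discordant marker = 0.2.
Target odds: 0.02 ÷ 0.98 = 1/49.
Need (183/17) × 0.2ⁿ ≤ 1/49, i.e. 0.2ⁿ ≤ 17/8967.
0.2³ = 0.008 is still above 17/8967 but 0.2⁴ = 0.0016 is at or below it, so n = 4.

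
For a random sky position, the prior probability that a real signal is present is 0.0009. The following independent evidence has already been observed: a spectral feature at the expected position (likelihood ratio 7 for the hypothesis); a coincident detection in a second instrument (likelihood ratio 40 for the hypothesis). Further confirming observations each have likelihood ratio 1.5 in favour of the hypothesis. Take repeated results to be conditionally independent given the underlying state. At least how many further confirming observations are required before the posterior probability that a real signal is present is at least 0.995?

17

Prior odds = 0.0009/0.9991 = 9/9991.
Combined Bayes factor of the evidence already in hand = 7 × 40 = 280.
Odds after that evidence = (9/9991) × 280 = 2520/9991.
Target odds = 0.995/0.005 = 199.
Need 1.5ⁿ ≥ 199 ÷ (2520/9991) = 1988209/2520.
1.5¹⁶ = 43046721/65536 falls short of 1988209/2520 but 1.5¹⁷ = 129140163/131072 reaches it, so n = 17.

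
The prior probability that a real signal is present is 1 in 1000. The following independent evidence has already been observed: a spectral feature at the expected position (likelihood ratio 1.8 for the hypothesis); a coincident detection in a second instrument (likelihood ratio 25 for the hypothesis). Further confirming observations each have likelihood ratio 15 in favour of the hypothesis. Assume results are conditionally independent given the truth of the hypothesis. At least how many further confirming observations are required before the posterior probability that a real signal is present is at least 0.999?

Prior odds = 0.001/0.999 = 1/999.
Combined Bayes factor of the evidence already in hand = 1.8 × 25 = 45.
Odds after that evidence = (1/999) × 45 = 5/111.
Target odds = 0.999/0.001 = 999.
Need 15ⁿ ≥ 999 ÷ (5/111) = 22177.8.
15³ = 3375 falls short of 22177.8 but 15⁴ = 50625 reaches it, so n = 4.

4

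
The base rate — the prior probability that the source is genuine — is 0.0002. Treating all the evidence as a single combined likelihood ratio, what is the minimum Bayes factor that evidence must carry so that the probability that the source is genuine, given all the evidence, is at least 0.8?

Prior odds = 0.0002/0.9998 = 1/4999.
Target odds = 0.8/0.2 = 4.
Required Bayes factor = 4 ÷ (1/4999) = 19996.

19996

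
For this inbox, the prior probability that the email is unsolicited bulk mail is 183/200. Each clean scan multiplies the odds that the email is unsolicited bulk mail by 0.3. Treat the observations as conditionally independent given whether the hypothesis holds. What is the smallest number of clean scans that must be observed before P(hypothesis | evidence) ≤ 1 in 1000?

8

Prior odds: 0.915 ÷ 0.085 = 183/17.
Likelihood ratio per clean scan = 0.3.
Target posterior odds = 0.001/0.999 = 1/999.
Require 0.3ⁿ ≤ 1/999 ÷ (183/17) = 17/182817.
0.3⁷ = 2187/10000000 is still above 17/182817 but 0.3⁸ = 6561/100000000 is at or below it, so n = 8.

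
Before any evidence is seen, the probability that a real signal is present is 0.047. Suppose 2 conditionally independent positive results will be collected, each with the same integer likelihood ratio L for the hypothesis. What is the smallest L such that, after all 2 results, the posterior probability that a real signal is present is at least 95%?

20

Prior odds = 0.047/0.953 = 47/953.
Target odds = 0.95/0.05 = 19.
Need L² ≥ 19 ÷ (47/953) = 18107/47.
19² = 361 < 18107/47 ≤ 400 = 20², so L = 20.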